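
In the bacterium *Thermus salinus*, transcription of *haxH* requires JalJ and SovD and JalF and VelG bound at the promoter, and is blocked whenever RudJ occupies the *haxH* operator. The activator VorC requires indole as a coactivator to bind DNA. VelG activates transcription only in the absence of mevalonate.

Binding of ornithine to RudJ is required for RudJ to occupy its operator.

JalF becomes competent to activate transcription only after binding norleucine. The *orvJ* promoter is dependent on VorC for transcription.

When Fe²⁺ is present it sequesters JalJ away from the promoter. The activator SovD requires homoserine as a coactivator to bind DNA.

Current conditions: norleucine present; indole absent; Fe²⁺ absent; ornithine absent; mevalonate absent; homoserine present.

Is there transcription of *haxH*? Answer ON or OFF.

ON

Fe²⁺ is absent, so JalJ is active.
Homoserine is present, so SovD is active.
Norleucine is present, so JalF is active.
Mevalonate is absent, so VelG is active.
Ornithine is absent, so RudJ is inactive.
No repressor is bound and JalJ and SovD and JalF and VelG are active, so *haxH* is transcribed.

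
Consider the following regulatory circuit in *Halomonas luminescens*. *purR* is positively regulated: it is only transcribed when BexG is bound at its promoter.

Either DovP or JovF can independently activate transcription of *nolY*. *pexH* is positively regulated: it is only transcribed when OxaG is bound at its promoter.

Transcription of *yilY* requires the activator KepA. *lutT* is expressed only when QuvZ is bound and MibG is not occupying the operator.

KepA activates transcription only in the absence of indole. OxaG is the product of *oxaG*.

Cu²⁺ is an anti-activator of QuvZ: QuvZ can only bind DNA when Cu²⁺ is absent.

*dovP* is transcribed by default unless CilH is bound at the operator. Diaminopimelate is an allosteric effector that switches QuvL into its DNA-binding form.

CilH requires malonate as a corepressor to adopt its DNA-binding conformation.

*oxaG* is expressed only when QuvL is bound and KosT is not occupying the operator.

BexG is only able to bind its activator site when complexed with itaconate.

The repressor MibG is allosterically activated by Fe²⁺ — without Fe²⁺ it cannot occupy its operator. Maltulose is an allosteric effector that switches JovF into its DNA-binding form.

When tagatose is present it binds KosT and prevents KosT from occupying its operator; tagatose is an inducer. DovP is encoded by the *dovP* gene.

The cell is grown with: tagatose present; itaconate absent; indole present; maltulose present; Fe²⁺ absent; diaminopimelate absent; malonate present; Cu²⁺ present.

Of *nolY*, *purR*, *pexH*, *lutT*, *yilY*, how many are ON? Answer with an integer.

1

Malonate is present, so CilH is active.
With repressor CilH bound, *dovP* is not transcribed.
So DovP is not produced.
Maltulose is present, so JovF is active.
Activator JovF is present, so *nolY* is transcribed.
→ *nolY* is ON.
Itaconate is absent, so BexG is inactive.
Required activator BexG is absent, so *purR* is not transcribed.
→ *purR* is OFF.
Tagatose is present, so KosT is inactive.
Diaminopimelate is absent, so QuvL is inactive.
Required activator QuvL is absent, so *oxaG* is not transcribed.
So OxaG is not produced.
Required activator OxaG is absent, so *pexH* is not transcribed.
→ *pexH* is OFF.
Cu²⁺ is present, so QuvZ is inactive.
Fe²⁺ is absent, so MibG is inactive.
Required activator QuvZ is absent, so *lutT* is not transcribed.
→ *lutT* is OFF.
Indole is present, so KepA is inactive.
Required activator KepA is absent, so *yilY* is not transcribed.
→ *yilY* is OFF.
1 of the 5 genes is transcribed.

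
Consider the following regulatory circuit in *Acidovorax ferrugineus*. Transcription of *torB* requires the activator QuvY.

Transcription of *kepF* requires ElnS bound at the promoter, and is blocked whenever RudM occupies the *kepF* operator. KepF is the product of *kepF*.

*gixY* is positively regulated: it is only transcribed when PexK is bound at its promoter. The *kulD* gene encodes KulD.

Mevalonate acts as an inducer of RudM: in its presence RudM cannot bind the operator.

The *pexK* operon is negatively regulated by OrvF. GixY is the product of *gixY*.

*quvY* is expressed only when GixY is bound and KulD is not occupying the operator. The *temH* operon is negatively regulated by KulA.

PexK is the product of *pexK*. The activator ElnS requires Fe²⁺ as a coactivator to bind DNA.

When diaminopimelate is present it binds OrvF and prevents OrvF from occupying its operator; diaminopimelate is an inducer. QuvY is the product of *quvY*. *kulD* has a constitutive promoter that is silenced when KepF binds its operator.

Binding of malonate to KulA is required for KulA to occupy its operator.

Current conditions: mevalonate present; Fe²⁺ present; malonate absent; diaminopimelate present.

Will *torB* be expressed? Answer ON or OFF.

Mevalonate is present, so RudM is inactive.
Fe²⁺ is present, so ElnS is active.
No repressor is bound and ElnS is active, so *kepF* is transcribed.
So KepF is produced and active.
With repressor KepF bound, *kulD* is not transcribed.
So KulD is not produced.
Diaminopimelate is present, so OrvF is inactive.
With no repressor bound, *pexK* is transcribed.
So PexK is produced and active.
No repressor is bound and PexK is active, so *gixY* is transcribed.
So GixY is produced and active.
No repressor is bound and GixY is active, so *quvY* is transcribed.
So QuvY is produced and active.
No repressor is bound and QuvY is active, so *torB* is transcribed.

ON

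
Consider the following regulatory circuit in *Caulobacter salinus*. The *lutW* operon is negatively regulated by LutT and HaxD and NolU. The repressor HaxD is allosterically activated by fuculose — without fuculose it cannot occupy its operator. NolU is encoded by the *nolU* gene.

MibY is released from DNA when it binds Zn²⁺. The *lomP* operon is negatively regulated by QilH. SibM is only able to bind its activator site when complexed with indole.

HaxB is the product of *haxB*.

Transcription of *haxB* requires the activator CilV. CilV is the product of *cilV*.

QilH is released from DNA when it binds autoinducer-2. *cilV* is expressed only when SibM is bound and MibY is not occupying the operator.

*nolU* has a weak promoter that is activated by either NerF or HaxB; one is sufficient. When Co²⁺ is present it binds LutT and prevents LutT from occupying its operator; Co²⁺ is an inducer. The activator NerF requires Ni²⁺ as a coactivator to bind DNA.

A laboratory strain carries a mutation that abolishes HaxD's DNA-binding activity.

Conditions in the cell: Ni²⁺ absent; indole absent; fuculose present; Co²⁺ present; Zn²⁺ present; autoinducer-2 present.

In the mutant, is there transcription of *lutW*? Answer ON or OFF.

ON

Co²⁺ is present, so LutT is inactive.
HaxD is non-functional in this strain, so it has no effect.
Ni²⁺ is absent, so NerF is inactive.
Indole is absent, so SibM is inactive.
Zn²⁺ is present, so MibY is inactive.
Required activator SibM is absent, so *cilV* is not transcribed.
So CilV is not produced.
Required activator CilV is absent, so *haxB* is not transcribed.
So HaxB is not produced.
No activator is available at the *nolU* promoter, so *nolU* is not transcribed.
So NolU is not produced.
With no repressor bound, *lutW* is transcribed.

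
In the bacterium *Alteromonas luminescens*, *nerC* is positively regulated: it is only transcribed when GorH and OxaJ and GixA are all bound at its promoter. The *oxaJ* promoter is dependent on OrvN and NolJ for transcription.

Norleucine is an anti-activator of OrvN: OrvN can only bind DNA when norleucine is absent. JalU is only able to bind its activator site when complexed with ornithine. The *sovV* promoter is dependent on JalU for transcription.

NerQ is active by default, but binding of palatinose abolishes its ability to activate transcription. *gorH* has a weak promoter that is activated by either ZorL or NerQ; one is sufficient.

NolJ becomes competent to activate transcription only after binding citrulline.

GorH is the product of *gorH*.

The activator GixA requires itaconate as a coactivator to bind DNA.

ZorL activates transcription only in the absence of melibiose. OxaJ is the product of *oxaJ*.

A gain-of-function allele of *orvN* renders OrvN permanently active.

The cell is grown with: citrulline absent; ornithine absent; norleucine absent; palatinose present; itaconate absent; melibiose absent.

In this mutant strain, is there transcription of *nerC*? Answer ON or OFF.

OFF

Melibiose is absent, so ZorL is active.
Palatinose is present, so NerQ is inactive.
Activator ZorL is present, so *gorH* is transcribed.
So GorH is produced and active.
OrvN is constitutively active in this strain.
Citrulline is absent, so NolJ is inactive.
Required activator NolJ is absent, so *oxaJ* is not transcribed.
So OxaJ is not produced.
Itaconate is absent, so GixA is inactive.
Required activator OxaJ is absent, so *nerC* is not transcribed.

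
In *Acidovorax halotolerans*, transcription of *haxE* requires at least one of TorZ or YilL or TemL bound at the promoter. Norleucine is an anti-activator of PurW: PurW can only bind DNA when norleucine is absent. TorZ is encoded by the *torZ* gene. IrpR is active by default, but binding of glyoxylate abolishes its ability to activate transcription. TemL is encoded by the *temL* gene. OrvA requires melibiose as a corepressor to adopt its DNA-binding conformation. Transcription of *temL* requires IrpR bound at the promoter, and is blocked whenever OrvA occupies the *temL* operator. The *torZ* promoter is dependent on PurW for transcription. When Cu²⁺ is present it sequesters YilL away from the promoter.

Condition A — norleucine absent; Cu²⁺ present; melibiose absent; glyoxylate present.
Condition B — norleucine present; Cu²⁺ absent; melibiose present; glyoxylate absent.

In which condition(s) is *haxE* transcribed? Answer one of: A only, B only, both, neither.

both

Condition A:
Norleucine is absent, so PurW is active.
No repressor is bound and PurW is active, so *torZ* is transcribed.
So TorZ is produced and active.
Cu²⁺ is present, so YilL is inactive.
Melibiose is absent, so OrvA is inactive.
Glyoxylate is present, so IrpR is inactive.
Required activator IrpR is absent, so *temL* is not transcribed.
So TemL is not produced.
Activator TorZ is present, so *haxE* is transcribed.
→ *haxE* is ON in A.
Condition B:
Norleucine is present, so PurW is inactive.
Required activator PurW is absent, so *torZ* is not transcribed.
So TorZ is not produced.
Cu²⁺ is absent, so YilL is active.
Melibiose is present, so OrvA is active.
Glyoxylate is absent, so IrpR is active.
With repressor OrvA bound, *temL* is not transcribed.
So TemL is not produced.
Activator YilL is present, so *haxE* is transcribed.
→ *haxE* is ON in B.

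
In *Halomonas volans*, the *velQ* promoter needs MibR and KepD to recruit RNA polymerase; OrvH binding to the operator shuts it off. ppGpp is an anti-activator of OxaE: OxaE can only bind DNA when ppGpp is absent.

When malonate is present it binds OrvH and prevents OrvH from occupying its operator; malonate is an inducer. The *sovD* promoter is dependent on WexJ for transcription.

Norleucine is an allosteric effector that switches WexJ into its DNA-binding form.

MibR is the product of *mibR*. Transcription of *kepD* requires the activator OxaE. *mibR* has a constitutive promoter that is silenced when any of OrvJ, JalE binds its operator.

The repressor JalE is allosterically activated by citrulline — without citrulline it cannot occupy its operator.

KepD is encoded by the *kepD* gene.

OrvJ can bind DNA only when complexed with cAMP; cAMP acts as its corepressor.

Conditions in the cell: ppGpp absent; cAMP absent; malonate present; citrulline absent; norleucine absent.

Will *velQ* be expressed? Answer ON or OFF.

Malonate is present, so OrvH is inactive.
cAMP is absent, so OrvJ is inactive.
Citrulline is absent, so JalE is inactive.
With no repressor bound, *mibR* is transcribed.
So MibR is produced and active.
ppGpp is absent, so OxaE is active.
No repressor is bound and OxaE is active, so *kepD* is transcribed.
So KepD is produced and active.
No repressor is bound and MibR and KepD are active, so *velQ* is transcribed.

ON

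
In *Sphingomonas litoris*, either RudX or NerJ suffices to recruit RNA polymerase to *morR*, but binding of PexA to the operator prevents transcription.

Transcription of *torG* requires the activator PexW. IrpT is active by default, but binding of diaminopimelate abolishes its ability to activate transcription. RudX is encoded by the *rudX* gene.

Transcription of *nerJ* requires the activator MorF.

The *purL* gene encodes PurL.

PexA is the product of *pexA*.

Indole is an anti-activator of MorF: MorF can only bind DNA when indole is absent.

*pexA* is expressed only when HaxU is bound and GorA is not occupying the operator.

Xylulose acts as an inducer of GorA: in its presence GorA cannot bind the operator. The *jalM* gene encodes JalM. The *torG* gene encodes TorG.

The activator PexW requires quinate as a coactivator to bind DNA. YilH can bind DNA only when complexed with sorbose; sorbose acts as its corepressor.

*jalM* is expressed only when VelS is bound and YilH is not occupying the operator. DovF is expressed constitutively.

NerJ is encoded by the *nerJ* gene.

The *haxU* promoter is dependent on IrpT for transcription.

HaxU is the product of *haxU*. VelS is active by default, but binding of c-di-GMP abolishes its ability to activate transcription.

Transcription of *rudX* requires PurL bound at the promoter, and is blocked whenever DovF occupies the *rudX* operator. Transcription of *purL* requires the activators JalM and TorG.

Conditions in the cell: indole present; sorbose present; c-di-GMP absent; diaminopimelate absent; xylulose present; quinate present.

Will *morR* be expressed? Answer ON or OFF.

Sorbose is present, so YilH is active.
c-di-GMP is absent, so VelS is active.
With repressor YilH bound, *jalM* is not transcribed.
So JalM is not produced.
Quinate is present, so PexW is active.
No repressor is bound and PexW is active, so *torG* is transcribed.
So TorG is produced and active.
Required activator JalM is absent, so *purL* is not transcribed.
So PurL is not produced.
DovF is produced constitutively and is active.
With repressor DovF bound, *rudX* is not transcribed.
So RudX is not produced.
Indole is present, so MorF is inactive.
Required activator MorF is absent, so *nerJ* is not transcribed.
So NerJ is not produced.
Xylulose is present, so GorA is inactive.
Diaminopimelate is absent, so IrpT is active.
No repressor is bound and IrpT is active, so *haxU* is transcribed.
So HaxU is produced and active.
No repressor is bound and HaxU is active, so *pexA* is transcribed.
So PexA is produced and active.
With repressor PexA bound, *morR* is not transcribed.

OFF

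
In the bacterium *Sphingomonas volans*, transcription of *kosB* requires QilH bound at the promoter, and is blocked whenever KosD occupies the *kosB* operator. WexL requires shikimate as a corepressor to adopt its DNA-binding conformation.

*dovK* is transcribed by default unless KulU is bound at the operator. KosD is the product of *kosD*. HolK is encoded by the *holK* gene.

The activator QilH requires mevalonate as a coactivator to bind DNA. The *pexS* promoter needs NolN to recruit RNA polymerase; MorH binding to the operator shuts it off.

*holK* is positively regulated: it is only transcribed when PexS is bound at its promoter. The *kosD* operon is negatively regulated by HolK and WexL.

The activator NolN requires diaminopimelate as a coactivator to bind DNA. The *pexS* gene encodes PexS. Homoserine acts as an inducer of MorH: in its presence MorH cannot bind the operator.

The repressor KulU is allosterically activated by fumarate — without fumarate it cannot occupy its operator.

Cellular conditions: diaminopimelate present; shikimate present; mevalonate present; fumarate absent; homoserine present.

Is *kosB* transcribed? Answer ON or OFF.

ON

Diaminopimelate is present, so NolN is active.
Homoserine is present, so MorH is inactive.
No repressor is bound and NolN is active, so *pexS* is transcribed.
So PexS is produced and active.
No repressor is bound and PexS is active, so *holK* is transcribed.
So HolK is produced and active.
Shikimate is present, so WexL is active.
With repressor HolK bound, *kosD* is not transcribed.
So KosD is not produced.
Mevalonate is present, so QilH is active.
No repressor is bound and QilH is active, so *kosB* is transcribed.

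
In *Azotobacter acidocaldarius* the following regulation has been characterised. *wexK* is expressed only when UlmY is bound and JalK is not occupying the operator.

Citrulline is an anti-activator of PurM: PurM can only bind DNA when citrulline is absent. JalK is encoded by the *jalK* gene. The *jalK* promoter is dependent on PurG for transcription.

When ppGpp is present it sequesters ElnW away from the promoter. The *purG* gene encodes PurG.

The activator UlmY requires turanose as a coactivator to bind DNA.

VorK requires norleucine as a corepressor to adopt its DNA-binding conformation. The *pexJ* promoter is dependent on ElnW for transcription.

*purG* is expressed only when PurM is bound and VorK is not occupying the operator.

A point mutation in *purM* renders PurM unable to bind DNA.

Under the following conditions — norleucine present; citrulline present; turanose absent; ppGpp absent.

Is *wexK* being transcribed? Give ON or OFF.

OFF

Turanose is absent, so UlmY is inactive.
PurM is non-functional in this strain, so it has no effect.
Norleucine is present, so VorK is active.
With repressor VorK bound, *purG* is not transcribed.
So PurG is not produced.
Required activator PurG is absent, so *jalK* is not transcribed.
So JalK is not produced.
Required activator UlmY is absent, so *wexK* is not transcribed.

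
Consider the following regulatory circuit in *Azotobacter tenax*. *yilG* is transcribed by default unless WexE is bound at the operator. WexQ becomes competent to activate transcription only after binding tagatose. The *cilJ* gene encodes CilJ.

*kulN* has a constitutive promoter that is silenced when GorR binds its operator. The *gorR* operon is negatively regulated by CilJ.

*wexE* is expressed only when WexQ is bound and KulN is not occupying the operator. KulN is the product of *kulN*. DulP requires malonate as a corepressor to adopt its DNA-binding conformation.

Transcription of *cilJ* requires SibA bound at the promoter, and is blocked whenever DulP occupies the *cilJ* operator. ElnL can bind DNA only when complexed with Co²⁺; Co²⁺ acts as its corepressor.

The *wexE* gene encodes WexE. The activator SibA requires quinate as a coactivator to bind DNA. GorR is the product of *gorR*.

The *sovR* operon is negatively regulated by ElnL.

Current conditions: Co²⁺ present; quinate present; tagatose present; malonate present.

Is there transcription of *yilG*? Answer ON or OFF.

OFF

Quinate is present, so SibA is active.
Malonate is present, so DulP is active.
With repressor DulP bound, *cilJ* is not transcribed.
So CilJ is not produced.
With no repressor bound, *gorR* is transcribed.
So GorR is produced and active.
With repressor GorR bound, *kulN* is not transcribed.
So KulN is not produced.
Tagatose is present, so WexQ is active.
No repressor is bound and WexQ is active, so *wexE* is transcribed.
So WexE is produced and active.
With repressor WexE bound, *yilG* is not transcribed.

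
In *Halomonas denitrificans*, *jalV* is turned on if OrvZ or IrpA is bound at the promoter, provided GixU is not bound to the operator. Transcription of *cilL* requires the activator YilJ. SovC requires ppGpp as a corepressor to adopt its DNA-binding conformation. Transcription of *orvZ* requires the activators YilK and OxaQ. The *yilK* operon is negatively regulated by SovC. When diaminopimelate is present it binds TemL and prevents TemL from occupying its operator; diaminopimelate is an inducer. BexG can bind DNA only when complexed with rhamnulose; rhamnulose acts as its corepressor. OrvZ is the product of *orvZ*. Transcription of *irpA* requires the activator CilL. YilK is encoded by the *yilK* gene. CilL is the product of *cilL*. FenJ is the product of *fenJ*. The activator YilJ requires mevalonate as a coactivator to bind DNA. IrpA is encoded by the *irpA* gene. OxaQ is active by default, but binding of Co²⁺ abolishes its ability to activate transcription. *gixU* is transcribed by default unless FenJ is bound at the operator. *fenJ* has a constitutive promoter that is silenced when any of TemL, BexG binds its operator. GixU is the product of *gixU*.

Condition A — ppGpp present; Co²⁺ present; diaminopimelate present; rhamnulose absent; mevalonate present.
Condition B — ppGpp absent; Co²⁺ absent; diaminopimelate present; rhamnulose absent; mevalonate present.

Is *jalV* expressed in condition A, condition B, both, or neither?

Condition A:
ppGpp is present, so SovC is active.
With repressor SovC bound, *yilK* is not transcribed.
So YilK is not produced.
Co²⁺ is present, so OxaQ is inactive.
Required activator YilK is absent, so *orvZ* is not transcribed.
So OrvZ is not produced.
Diaminopimelate is present, so TemL is inactive.
Rhamnulose is absent, so BexG is inactive.
With no repressor bound, *fenJ* is transcribed.
So FenJ is produced and active.
With repressor FenJ bound, *gixU* is not transcribed.
So GixU is not produced.
Mevalonate is present, so YilJ is active.
No repressor is bound and YilJ is active, so *cilL* is transcribed.
So CilL is produced and active.
No repressor is bound and CilL is active, so *irpA* is transcribed.
So IrpA is produced and active.
Activator IrpA is present, so *jalV* is transcribed.
→ *jalV* is ON in A.
Condition B:
ppGpp is absent, so SovC is inactive.
With no repressor bound, *yilK* is transcribed.
So YilK is produced and active.
Co²⁺ is absent, so OxaQ is active.
No repressor is bound and YilK and OxaQ are active, so *orvZ* is transcribed.
So OrvZ is produced and active.
Diaminopimelate is present, so TemL is inactive.
Rhamnulose is absent, so BexG is inactive.
With no repressor bound, *fenJ* is transcribed.
So FenJ is produced and active.
With repressor FenJ bound, *gixU* is not transcribed.
So GixU is not produced.
Mevalonate is present, so YilJ is active.
No repressor is bound and YilJ is active, so *cilL* is transcribed.
So CilL is produced and active.
No repressor is bound and CilL is active, so *irpA* is transcribed.
So IrpA is produced and active.
Activator OrvZ is present, so *jalV* is transcribed.
→ *jalV* is ON in B.

both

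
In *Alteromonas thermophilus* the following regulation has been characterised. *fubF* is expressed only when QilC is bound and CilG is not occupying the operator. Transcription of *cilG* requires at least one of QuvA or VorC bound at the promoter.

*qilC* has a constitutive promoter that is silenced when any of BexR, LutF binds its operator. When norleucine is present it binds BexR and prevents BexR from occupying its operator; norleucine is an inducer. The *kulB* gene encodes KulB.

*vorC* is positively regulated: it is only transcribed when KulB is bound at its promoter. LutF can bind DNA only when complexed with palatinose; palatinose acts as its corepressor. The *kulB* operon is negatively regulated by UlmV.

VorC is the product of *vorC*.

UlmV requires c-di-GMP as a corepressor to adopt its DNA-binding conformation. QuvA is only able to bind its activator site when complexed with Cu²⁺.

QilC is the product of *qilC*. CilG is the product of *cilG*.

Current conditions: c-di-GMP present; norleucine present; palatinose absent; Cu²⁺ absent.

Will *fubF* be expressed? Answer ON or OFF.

ON

Norleucine is present, so BexR is inactive.
Palatinose is absent, so LutF is inactive.
With no repressor bound, *qilC* is transcribed.
So QilC is produced and active.
Cu²⁺ is absent, so QuvA is inactive.
c-di-GMP is present, so UlmV is active.
With repressor UlmV bound, *kulB* is not transcribed.
So KulB is not produced.
Required activator KulB is absent, so *vorC* is not transcribed.
So VorC is not produced.
No activator is available at the *cilG* promoter, so *cilG* is not transcribed.
So CilG is not produced.
No repressor is bound and QilC is active, so *fubF* is transcribed.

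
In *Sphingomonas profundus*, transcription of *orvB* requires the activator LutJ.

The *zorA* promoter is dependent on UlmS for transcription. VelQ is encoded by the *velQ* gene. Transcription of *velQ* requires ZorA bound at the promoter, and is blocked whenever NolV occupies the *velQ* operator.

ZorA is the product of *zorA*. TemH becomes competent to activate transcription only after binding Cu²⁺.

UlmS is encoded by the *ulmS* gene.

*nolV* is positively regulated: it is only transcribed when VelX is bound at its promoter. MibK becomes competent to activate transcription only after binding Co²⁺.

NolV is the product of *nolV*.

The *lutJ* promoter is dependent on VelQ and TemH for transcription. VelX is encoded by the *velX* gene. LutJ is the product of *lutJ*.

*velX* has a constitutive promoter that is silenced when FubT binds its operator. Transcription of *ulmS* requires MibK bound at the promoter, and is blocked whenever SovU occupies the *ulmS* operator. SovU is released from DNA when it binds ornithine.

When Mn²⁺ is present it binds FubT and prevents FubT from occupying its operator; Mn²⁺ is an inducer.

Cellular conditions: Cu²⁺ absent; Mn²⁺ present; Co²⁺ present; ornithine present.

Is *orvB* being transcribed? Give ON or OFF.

OFF

Co²⁺ is present, so MibK is active.
Ornithine is present, so SovU is inactive.
No repressor is bound and MibK is active, so *ulmS* is transcribed.
So UlmS is produced and active.
No repressor is bound and UlmS is active, so *zorA* is transcribed.
So ZorA is produced and active.
Mn²⁺ is present, so FubT is inactive.
With no repressor bound, *velX* is transcribed.
So VelX is produced and active.
No repressor is bound and VelX is active, so *nolV* is transcribed.
So NolV is produced and active.
With repressor NolV bound, *velQ* is not transcribed.
So VelQ is not produced.
Cu²⁺ is absent, so TemH is inactive.
Required activator VelQ is absent, so *lutJ* is not transcribed.
So LutJ is not produced.
Required activator LutJ is absent, so *orvB* is not transcribed.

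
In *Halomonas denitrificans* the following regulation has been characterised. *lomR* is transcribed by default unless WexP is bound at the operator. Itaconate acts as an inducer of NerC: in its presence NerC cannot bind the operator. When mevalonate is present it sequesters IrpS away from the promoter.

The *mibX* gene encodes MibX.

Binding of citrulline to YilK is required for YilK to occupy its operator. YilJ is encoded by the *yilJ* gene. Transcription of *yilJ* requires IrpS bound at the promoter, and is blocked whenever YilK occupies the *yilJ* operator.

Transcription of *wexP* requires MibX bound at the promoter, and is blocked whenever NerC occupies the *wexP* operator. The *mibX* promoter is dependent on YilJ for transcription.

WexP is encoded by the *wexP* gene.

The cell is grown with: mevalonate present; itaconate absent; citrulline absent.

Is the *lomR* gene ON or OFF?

ON

Mevalonate is present, so IrpS is inactive.
Citrulline is absent, so YilK is inactive.
Required activator IrpS is absent, so *yilJ* is not transcribed.
So YilJ is not produced.
Required activator YilJ is absent, so *mibX* is not transcribed.
So MibX is not produced.
Itaconate is absent, so NerC is active.
With repressor NerC bound, *wexP* is not transcribed.
So WexP is not produced.
With no repressor bound, *lomR* is transcribed.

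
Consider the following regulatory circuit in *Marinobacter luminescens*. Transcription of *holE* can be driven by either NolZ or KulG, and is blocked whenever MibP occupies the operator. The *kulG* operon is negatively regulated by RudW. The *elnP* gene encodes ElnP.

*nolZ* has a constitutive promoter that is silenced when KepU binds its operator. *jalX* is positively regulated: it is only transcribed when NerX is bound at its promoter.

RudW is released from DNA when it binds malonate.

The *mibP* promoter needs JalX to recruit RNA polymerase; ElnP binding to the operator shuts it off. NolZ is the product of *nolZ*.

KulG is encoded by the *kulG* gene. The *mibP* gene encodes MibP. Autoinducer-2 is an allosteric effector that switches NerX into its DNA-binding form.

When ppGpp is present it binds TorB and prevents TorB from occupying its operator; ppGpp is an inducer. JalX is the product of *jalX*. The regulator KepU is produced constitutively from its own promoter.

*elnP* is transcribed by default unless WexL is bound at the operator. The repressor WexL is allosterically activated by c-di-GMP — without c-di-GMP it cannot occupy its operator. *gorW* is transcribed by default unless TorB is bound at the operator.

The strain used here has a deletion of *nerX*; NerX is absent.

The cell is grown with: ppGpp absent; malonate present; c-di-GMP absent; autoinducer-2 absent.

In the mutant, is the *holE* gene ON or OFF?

ON

KepU is produced constitutively and is active.
With repressor KepU bound, *nolZ* is not transcribed.
So NolZ is not produced.
Malonate is present, so RudW is inactive.
With no repressor bound, *kulG* is transcribed.
So KulG is produced and active.
NerX is non-functional in this strain, so it has no effect.
Required activator NerX is absent, so *jalX* is not transcribed.
So JalX is not produced.
c-di-GMP is absent, so WexL is inactive.
With no repressor bound, *elnP* is transcribed.
So ElnP is produced and active.
With repressor ElnP bound, *mibP* is not transcribed.
So MibP is not produced.
Activator KulG is present, so *holE* is transcribed.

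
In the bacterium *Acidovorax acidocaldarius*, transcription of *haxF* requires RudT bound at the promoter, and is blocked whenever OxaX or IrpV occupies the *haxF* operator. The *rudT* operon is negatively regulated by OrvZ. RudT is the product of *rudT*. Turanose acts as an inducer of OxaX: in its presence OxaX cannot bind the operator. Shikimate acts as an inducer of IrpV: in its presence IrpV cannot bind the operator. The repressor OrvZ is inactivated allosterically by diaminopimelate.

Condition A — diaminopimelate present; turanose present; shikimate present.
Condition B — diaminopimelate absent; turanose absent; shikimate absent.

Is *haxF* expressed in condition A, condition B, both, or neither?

A only

Condition A:
Diaminopimelate is present, so OrvZ is inactive.
With no repressor bound, *rudT* is transcribed.
So RudT is produced and active.
Turanose is present, so OxaX is inactive.
Shikimate is present, so IrpV is inactive.
No repressor is bound and RudT is active, so *haxF* is transcribed.
→ *haxF* is ON in A.
Condition B:
Diaminopimelate is absent, so OrvZ is active.
With repressor OrvZ bound, *rudT* is not transcribed.
So RudT is not produced.
Turanose is absent, so OxaX is active.
Shikimate is absent, so IrpV is active.
With repressor OxaX bound, *haxF* is not transcribed.
→ *haxF* is OFF in B.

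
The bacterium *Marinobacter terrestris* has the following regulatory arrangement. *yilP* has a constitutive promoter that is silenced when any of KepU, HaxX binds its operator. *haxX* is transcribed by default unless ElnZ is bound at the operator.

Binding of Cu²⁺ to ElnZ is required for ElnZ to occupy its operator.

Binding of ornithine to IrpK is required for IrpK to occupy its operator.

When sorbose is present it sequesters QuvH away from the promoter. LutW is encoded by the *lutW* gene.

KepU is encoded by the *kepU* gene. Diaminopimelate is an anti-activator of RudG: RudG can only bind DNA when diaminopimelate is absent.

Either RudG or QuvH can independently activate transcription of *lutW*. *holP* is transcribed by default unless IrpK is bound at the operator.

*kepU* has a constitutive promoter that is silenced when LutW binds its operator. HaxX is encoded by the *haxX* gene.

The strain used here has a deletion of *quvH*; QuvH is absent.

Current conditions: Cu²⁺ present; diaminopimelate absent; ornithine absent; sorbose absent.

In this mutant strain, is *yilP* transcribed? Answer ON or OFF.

ON

Diaminopimelate is absent, so RudG is active.
QuvH is non-functional in this strain, so it has no effect.
Activator RudG is present, so *lutW* is transcribed.
So LutW is produced and active.
With repressor LutW bound, *kepU* is not transcribed.
So KepU is not produced.
Cu²⁺ is present, so ElnZ is active.
With repressor ElnZ bound, *haxX* is not transcribed.
So HaxX is not produced.
With no repressor bound, *yilP* is transcribed.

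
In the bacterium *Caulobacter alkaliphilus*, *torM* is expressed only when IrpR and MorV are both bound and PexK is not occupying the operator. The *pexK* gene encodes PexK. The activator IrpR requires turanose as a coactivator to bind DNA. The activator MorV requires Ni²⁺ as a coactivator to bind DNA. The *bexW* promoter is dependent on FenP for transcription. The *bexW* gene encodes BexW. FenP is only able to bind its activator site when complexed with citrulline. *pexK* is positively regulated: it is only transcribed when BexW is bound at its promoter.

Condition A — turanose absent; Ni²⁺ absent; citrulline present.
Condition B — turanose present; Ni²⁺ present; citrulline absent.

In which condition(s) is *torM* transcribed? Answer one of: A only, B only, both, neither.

B only

Condition A:
Turanose is absent, so IrpR is inactive.
Ni²⁺ is absent, so MorV is inactive.
Citrulline is present, so FenP is active.
No repressor is bound and FenP is active, so *bexW* is transcribed.
So BexW is produced and active.
No repressor is bound and BexW is active, so *pexK* is transcribed.
So PexK is produced and active.
With repressor PexK bound, *torM* is not transcribed.
→ *torM* is OFF in A.
Condition B:
Turanose is present, so IrpR is active.
Ni²⁺ is present, so MorV is active.
Citrulline is absent, so FenP is inactive.
Required activator FenP is absent, so *bexW* is not transcribed.
So BexW is not produced.
Required activator BexW is absent, so *pexK* is not transcribed.
So PexK is not produced.
No repressor is bound and IrpR and MorV are active, so *torM* is transcribed.
→ *torM* is ON in B.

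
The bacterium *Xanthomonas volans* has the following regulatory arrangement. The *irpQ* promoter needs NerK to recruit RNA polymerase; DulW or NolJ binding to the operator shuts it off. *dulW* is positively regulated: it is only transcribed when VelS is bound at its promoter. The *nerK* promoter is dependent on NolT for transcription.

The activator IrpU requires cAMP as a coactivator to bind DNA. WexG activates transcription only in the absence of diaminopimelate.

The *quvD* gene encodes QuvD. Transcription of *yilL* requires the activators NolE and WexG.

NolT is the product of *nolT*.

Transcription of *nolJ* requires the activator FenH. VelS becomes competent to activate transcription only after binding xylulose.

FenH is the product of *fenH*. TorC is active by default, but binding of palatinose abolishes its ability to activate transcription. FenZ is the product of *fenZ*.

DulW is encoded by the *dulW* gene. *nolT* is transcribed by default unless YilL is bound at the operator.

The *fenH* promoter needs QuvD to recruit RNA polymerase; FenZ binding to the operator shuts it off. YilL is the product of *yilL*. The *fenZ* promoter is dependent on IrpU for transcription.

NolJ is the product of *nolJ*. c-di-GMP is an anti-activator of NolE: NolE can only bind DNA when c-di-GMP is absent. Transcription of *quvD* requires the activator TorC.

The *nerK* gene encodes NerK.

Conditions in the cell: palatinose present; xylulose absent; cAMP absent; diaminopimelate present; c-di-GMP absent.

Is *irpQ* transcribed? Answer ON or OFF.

Xylulose is absent, so VelS is inactive.
Required activator VelS is absent, so *dulW* is not transcribed.
So DulW is not produced.
c-di-GMP is absent, so NolE is active.
Diaminopimelate is present, so WexG is inactive.
Required activator WexG is absent, so *yilL* is not transcribed.
So YilL is not produced.
With no repressor bound, *nolT* is transcribed.
So NolT is produced and active.
No repressor is bound and NolT is active, so *nerK* is transcribed.
So NerK is produced and active.
Palatinose is present, so TorC is inactive.
Required activator TorC is absent, so *quvD* is not transcribed.
So QuvD is not produced.
cAMP is absent, so IrpU is inactive.
Required activator IrpU is absent, so *fenZ* is not transcribed.
So FenZ is not produced.
Required activator QuvD is absent, so *fenH* is not transcribed.
So FenH is not produced.
Required activator FenH is absent, so *nolJ* is not transcribed.
So NolJ is not produced.
No repressor is bound and NerK is active, so *irpQ* is transcribed.

ON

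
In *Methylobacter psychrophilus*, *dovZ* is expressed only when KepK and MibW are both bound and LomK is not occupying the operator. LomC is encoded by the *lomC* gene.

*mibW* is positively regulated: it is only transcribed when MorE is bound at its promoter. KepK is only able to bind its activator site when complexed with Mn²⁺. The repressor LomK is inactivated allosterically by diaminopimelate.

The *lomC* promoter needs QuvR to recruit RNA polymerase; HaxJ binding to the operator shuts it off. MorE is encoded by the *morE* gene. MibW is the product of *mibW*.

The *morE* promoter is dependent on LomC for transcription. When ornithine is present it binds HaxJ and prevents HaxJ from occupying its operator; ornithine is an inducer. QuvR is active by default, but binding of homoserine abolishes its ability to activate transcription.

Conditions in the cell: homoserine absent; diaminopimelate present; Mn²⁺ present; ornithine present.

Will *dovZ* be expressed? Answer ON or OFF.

Mn²⁺ is present, so KepK is active.
Ornithine is present, so HaxJ is inactive.
Homoserine is absent, so QuvR is active.
No repressor is bound and QuvR is active, so *lomC* is transcribed.
So LomC is produced and active.
No repressor is bound and LomC is active, so *morE* is transcribed.
So MorE is produced and active.
No repressor is bound and MorE is active, so *mibW* is transcribed.
So MibW is produced and active.
Diaminopimelate is present, so LomK is inactive.
No repressor is bound and KepK and MibW are active, so *dovZ* is transcribed.

ON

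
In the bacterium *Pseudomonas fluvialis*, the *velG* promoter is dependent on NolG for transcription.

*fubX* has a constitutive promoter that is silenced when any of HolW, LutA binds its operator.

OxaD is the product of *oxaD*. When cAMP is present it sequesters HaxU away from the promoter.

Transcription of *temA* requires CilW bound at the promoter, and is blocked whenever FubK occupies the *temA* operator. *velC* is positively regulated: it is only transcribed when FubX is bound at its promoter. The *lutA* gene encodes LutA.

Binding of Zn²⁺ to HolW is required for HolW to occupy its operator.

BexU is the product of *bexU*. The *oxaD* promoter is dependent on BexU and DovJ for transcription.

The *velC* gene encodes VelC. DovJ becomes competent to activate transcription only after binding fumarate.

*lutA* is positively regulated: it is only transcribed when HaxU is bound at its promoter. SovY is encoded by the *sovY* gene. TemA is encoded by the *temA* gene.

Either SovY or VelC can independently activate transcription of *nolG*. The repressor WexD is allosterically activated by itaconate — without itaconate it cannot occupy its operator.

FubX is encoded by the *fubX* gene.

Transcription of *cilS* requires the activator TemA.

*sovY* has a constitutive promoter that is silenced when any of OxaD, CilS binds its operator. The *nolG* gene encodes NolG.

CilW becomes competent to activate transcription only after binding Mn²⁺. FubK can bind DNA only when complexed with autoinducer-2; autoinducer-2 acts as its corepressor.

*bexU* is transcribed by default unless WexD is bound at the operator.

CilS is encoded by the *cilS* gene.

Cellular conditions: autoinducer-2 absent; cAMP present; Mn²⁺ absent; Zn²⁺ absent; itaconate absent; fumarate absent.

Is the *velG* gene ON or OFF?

ON

Itaconate is absent, so WexD is inactive.
With no repressor bound, *bexU* is transcribed.
So BexU is produced and active.
Fumarate is absent, so DovJ is inactive.
Required activator DovJ is absent, so *oxaD* is not transcribed.
So OxaD is not produced.
Autoinducer-2 is absent, so FubK is inactive.
Mn²⁺ is absent, so CilW is inactive.
Required activator CilW is absent, so *temA* is not transcribed.
So TemA is not produced.
Required activator TemA is absent, so *cilS* is not transcribed.
So CilS is not produced.
With no repressor bound, *sovY* is transcribed.
So SovY is produced and active.
Zn²⁺ is absent, so HolW is inactive.
cAMP is present, so HaxU is inactive.
Required activator HaxU is absent, so *lutA* is not transcribed.
So LutA is not produced.
With no repressor bound, *fubX* is transcribed.
So FubX is produced and active.
No repressor is bound and FubX is active, so *velC* is transcribed.
So VelC is produced and active.
Activator SovY is present, so *nolG* is transcribed.
So NolG is produced and active.
No repressor is bound and NolG is active, so *velG* is transcribed.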